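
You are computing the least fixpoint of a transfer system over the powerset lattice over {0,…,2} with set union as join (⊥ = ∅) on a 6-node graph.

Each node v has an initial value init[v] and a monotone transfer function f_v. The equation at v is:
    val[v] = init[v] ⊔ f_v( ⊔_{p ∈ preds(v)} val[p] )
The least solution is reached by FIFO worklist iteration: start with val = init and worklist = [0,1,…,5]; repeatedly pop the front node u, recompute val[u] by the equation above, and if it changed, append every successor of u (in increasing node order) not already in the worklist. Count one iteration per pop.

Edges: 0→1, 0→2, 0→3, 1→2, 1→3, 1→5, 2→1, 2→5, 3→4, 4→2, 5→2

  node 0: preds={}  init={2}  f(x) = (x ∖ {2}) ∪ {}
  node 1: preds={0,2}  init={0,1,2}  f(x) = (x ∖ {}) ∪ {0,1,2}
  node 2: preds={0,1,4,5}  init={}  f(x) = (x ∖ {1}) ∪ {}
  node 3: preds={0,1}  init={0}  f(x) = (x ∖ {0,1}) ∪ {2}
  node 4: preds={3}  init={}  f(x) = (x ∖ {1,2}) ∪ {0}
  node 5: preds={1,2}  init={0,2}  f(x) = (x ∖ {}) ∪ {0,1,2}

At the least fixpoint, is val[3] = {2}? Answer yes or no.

no

Worklist (8 pops):
  #1 pop 0: in={} → {2} (no change)
  #2 pop 1: in={2} → {0,1,2} (no change)
  #3 pop 2: in={0,1,2} → {0,2} (was {}); enqueue [1]
  #4 pop 3: in={0,1,2} → {0,2} (was {0}); enqueue []
  #5 pop 4: in={0,2} → {0} (was {}); enqueue [2]
  #6 pop 5: in={0,1,2} → {0,1,2} (was {0,2}); enqueue []
  #7 pop 1: in={0,2} → {0,1,2} (no change)
  #8 pop 2: in={0,1,2} → {0,2} (no change)

Fixpoint:
  val[0] = {2}
  val[1] = {0,1,2}
  val[2] = {0,2}
  val[3] = {0,2}
  val[4] = {0}
  val[5] = {0,1,2}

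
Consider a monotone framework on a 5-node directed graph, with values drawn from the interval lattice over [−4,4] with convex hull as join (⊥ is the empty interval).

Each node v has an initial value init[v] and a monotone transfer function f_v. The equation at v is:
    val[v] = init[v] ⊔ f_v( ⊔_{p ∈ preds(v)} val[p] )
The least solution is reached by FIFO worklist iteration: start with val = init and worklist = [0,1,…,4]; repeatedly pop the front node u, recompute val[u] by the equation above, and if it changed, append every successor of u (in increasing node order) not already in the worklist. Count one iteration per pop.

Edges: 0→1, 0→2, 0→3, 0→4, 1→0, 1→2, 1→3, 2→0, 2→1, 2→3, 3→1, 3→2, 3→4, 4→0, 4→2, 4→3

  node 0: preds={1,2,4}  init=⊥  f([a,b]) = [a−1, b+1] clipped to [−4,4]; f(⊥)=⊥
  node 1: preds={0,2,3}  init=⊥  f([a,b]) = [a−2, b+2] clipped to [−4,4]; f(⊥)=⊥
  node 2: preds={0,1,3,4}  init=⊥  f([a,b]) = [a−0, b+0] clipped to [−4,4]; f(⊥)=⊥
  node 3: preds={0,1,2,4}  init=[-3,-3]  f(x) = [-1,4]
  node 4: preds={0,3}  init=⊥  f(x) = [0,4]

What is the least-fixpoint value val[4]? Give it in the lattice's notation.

Worklist (12 pops):
  #1 pop 0: in=⊥ → ⊥ (no change)
  #2 pop 1: in=[-3,-3] → [-4,-1] (was ⊥); enqueue [0]
  #3 pop 2: in=[-4,-1] → [-4,-1] (was ⊥); enqueue [1]
  #4 pop 3: in=[-4,-1] → [-3,4] (was [-3,-3]); enqueue [2]
  #5 pop 4: in=[-3,4] → [0,4] (was ⊥); enqueue [3]
  #6 pop 0: in=[-4,4] → [-4,4] (was ⊥); enqueue [4]
  #7 pop 1: in=[-4,4] → [-4,4] (was [-4,-1]); enqueue [0]
  #8 pop 2: in=[-4,4] → [-4,4] (was [-4,-1]); enqueue [1]
  #9 pop 3: in=[-4,4] → [-3,4] (no change)
  #10 pop 4: in=[-4,4] → [0,4] (no change)
  #11 pop 0: in=[-4,4] → [-4,4] (no change)
  #12 pop 1: in=[-4,4] → [-4,4] (no change)

Fixpoint:
  val[0] = [-4,4]
  val[1] = [-4,4]
  val[2] = [-4,4]
  val[3] = [-3,4]
  val[4] = [0,4]

[0,4]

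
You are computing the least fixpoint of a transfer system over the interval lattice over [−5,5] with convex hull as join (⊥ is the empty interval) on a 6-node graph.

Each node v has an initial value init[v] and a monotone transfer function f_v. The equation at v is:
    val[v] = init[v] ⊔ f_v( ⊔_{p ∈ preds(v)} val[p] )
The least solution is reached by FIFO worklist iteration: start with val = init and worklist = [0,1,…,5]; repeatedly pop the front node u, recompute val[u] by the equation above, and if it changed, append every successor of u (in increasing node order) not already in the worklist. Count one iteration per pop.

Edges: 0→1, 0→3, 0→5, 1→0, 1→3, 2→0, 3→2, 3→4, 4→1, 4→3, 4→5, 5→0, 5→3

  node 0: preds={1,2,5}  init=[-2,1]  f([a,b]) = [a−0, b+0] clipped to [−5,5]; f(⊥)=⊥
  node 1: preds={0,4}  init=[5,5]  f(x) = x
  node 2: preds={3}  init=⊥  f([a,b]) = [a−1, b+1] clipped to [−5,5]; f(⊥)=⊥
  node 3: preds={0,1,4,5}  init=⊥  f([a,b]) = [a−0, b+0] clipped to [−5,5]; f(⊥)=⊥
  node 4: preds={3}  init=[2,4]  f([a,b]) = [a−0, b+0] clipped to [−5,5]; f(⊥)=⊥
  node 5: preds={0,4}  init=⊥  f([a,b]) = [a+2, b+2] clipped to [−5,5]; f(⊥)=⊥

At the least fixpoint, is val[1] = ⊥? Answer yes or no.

Worklist (35 pops):
  #1 pop 0: in=[5,5] → [-2,5] (was [-2,1]); enqueue []
  #2 pop 1: in=[-2,5] → [-2,5] (was [5,5]); enqueue [0]
  #3 pop 2: in=⊥ → ⊥ (no change)
  #4 pop 3: in=[-2,5] → [-2,5] (was ⊥); enqueue [2]
  #5 pop 4: in=[-2,5] → [-2,5] (was [2,4]); enqueue [1,3]
  #6 pop 5: in=[-2,5] → [0,5] (was ⊥); enqueue []
  #7 pop 0: in=[-2,5] → [-2,5] (no change)
  #8 pop 2: in=[-2,5] → [-3,5] (was ⊥); enqueue [0]
  #9 pop 1: in=[-2,5] → [-2,5] (no change)
  #10 pop 3: in=[-2,5] → [-2,5] (no change)
  #11 pop 0: in=[-3,5] → [-3,5] (was [-2,5]); enqueue [1,3,5]
  #12 pop 1: in=[-3,5] → [-3,5] (was [-2,5]); enqueue [0]
  #13 pop 3: in=[-3,5] → [-3,5] (was [-2,5]); enqueue [2,4]
  #14 pop 5: in=[-3,5] → [-1,5] (was [0,5]); enqueue [3]
  #15 pop 0: in=[-3,5] → [-3,5] (no change)
  #16 pop 2: in=[-3,5] → [-4,5] (was [-3,5]); enqueue [0]
  #17 pop 4: in=[-3,5] → [-3,5] (was [-2,5]); enqueue [1,5]
  #18 pop 3: in=[-3,5] → [-3,5] (no change)
  #19 pop 0: in=[-4,5] → [-4,5] (was [-3,5]); enqueue [3]
  #20 pop 1: in=[-4,5] → [-4,5] (was [-3,5]); enqueue [0]
  #21 pop 5: in=[-4,5] → [-2,5] (was [-1,5]); enqueue []
  #22 pop 3: in=[-4,5] → [-4,5] (was [-3,5]); enqueue [2,4]
  #23 pop 0: in=[-4,5] → [-4,5] (no change)
  #24 pop 2: in=[-4,5] → [-5,5] (was [-4,5]); enqueue [0]
  #25 pop 4: in=[-4,5] → [-4,5] (was [-3,5]); enqueue [1,3,5]
  #26 pop 0: in=[-5,5] → [-5,5] (was [-4,5]); enqueue []
  #27 pop 1: in=[-5,5] → [-5,5] (was [-4,5]); enqueue [0]
  #28 pop 3: in=[-5,5] → [-5,5] (was [-4,5]); enqueue [2,4]
  #29 pop 5: in=[-5,5] → [-3,5] (was [-2,5]); enqueue [3]
  #30 pop 0: in=[-5,5] → [-5,5] (no change)
  #31 pop 2: in=[-5,5] → [-5,5] (no change)
  #32 pop 4: in=[-5,5] → [-5,5] (was [-4,5]); enqueue [1,5]
  #33 pop 3: in=[-5,5] → [-5,5] (no change)
  #34 pop 1: in=[-5,5] → [-5,5] (no change)
  #35 pop 5: in=[-5,5] → [-3,5] (no change)

Fixpoint:
  val[0] = [-5,5]
  val[1] = [-5,5]
  val[2] = [-5,5]
  val[3] = [-5,5]
  val[4] = [-5,5]
  val[5] = [-3,5]

no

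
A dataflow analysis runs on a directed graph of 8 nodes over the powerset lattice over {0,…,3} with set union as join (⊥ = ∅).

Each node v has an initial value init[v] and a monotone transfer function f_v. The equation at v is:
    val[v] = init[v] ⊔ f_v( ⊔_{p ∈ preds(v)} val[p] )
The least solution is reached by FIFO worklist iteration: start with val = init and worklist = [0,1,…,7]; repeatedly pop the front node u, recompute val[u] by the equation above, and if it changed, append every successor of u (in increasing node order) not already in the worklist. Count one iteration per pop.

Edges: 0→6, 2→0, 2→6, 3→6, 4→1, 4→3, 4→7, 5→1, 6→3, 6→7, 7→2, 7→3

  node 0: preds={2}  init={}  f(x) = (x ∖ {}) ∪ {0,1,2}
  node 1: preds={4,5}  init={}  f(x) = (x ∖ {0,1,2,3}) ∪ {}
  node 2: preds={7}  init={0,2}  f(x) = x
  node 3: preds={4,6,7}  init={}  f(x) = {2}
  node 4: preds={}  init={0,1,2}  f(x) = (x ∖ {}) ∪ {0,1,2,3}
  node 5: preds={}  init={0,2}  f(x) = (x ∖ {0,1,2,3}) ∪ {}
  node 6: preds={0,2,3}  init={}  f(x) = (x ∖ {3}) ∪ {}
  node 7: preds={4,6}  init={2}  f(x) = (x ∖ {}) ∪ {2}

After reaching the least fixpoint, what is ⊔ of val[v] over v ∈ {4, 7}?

Worklist (13 pops):
  #1 pop 0: in={0,2} → {0,1,2} (was {}); enqueue []
  #2 pop 1: in={0,1,2} → {} (no change)
  #3 pop 2: in={2} → {0,2} (no change)
  #4 pop 3: in={0,1,2} → {2} (was {}); enqueue []
  #5 pop 4: in={} → {0,1,2,3} (was {0,1,2}); enqueue [1,3]
  #6 pop 5: in={} → {0,2} (no change)
  #7 pop 6: in={0,1,2} → {0,1,2} (was {}); enqueue []
  #8 pop 7: in={0,1,2,3} → {0,1,2,3} (was {2}); enqueue [2]
  #9 pop 1: in={0,1,2,3} → {} (no change)
  #10 pop 3: in={0,1,2,3} → {2} (no change)
  #11 pop 2: in={0,1,2,3} → {0,1,2,3} (was {0,2}); enqueue [0,6]
  #12 pop 0: in={0,1,2,3} → {0,1,2,3} (was {0,1,2}); enqueue []
  #13 pop 6: in={0,1,2,3} → {0,1,2} (no change)

Fixpoint:
  val[0] = {0,1,2,3}
  val[1] = {}
  val[2] = {0,1,2,3}
  val[3] = {2}
  val[4] = {0,1,2,3}
  val[5] = {0,2}
  val[6] = {0,1,2}
  val[7] = {0,1,2,3}

{0,1,2,3}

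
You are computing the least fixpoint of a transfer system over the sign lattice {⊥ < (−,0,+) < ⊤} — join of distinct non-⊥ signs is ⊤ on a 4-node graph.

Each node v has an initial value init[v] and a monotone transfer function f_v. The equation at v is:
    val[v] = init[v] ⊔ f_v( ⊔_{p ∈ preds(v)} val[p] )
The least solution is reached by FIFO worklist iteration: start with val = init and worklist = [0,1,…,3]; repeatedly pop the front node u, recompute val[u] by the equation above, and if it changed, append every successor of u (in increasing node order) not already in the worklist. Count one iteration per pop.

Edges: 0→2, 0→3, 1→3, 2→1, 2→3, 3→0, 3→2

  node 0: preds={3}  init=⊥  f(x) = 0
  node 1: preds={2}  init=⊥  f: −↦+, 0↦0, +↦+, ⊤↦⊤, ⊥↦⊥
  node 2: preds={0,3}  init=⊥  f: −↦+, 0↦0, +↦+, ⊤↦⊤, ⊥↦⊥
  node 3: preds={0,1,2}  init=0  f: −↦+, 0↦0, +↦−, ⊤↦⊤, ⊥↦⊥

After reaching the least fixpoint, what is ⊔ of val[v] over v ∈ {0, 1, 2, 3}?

0

Worklist (6 pops):
  #1 pop 0: in=0 → 0 (was ⊥); enqueue []
  #2 pop 1: in=⊥ → ⊥ (no change)
  #3 pop 2: in=0 → 0 (was ⊥); enqueue [1]
  #4 pop 3: in=0 → 0 (no change)
  #5 pop 1: in=0 → 0 (was ⊥); enqueue [3]
  #6 pop 3: in=0 → 0 (no change)

Fixpoint:
  val[0] = 0
  val[1] = 0
  val[2] = 0
  val[3] = 0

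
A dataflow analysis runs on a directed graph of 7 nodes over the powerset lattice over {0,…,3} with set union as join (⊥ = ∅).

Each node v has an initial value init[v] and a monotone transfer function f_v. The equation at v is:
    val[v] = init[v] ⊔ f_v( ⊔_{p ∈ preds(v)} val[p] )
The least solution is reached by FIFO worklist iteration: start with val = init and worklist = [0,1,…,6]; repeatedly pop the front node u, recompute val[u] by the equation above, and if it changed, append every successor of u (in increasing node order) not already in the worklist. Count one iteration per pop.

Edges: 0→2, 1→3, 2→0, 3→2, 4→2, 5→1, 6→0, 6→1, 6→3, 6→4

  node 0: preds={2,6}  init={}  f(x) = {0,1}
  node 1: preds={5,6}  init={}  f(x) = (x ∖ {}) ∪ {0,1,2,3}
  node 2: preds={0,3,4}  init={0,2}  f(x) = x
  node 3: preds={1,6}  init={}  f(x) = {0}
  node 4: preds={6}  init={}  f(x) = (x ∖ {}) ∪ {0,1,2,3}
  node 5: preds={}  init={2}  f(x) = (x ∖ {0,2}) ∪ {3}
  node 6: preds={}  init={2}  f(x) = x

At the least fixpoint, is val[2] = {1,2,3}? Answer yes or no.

Trace (11 dequeues):
  [1] u=0 | in {0,2} | out {0,1} | prev {} | push {}
  [2] u=1 | in {2} | out {0,1,2,3} | prev {} | push {}
  [3] u=2 | in {0,1} | out {0,1,2} | prev {0,2} | push {0}
  [4] u=3 | in {0,1,2,3} | out {0} | prev {} | push {2}
  [5] u=4 | in {2} | out {0,1,2,3} | prev {} | push {}
  [6] u=5 | in {} | out {2,3} | prev {2} | push {1}
  [7] u=6 | in {} | out {2} | ==
  [8] u=0 | in {0,1,2} | out {0,1} | ==
  [9] u=2 | in {0,1,2,3} | out {0,1,2,3} | prev {0,1,2} | push {0}
  [10] u=1 | in {2,3} | out {0,1,2,3} | ==
  [11] u=0 | in {0,1,2,3} | out {0,1} | ==

Converged values:
  [0] {0,1}
  [1] {0,1,2,3}
  [2] {0,1,2,3}
  [3] {0}
  [4] {0,1,2,3}
  [5] {2,3}
  [6] {2}

no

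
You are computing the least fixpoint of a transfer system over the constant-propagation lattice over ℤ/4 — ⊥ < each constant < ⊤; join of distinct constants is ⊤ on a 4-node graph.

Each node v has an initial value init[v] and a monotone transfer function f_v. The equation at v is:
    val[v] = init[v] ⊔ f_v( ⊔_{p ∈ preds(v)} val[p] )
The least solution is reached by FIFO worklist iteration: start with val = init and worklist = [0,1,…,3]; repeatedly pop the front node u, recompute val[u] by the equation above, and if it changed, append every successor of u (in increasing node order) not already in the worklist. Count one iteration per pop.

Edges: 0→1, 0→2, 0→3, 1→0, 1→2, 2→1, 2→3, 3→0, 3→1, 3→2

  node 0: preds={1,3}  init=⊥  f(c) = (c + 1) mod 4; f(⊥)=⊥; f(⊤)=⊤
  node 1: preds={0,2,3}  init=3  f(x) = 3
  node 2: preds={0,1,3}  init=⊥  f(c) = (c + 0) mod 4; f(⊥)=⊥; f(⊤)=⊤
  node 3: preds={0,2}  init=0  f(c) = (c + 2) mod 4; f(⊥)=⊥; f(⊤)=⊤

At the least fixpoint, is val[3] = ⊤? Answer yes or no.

yes

Trace (7 dequeues):
  [1] u=0 | in ⊤ | out ⊤ | prev ⊥ | push {}
  [2] u=1 | in ⊤ | out 3 | ==
  [3] u=2 | in ⊤ | out ⊤ | prev ⊥ | push {1}
  [4] u=3 | in ⊤ | out ⊤ | prev 0 | push {0,2}
  [5] u=1 | in ⊤ | out 3 | ==
  [6] u=0 | in ⊤ | out ⊤ | ==
  [7] u=2 | in ⊤ | out ⊤ | ==

Converged values:
  [0] ⊤
  [1] 3
  [2] ⊤
  [3] ⊤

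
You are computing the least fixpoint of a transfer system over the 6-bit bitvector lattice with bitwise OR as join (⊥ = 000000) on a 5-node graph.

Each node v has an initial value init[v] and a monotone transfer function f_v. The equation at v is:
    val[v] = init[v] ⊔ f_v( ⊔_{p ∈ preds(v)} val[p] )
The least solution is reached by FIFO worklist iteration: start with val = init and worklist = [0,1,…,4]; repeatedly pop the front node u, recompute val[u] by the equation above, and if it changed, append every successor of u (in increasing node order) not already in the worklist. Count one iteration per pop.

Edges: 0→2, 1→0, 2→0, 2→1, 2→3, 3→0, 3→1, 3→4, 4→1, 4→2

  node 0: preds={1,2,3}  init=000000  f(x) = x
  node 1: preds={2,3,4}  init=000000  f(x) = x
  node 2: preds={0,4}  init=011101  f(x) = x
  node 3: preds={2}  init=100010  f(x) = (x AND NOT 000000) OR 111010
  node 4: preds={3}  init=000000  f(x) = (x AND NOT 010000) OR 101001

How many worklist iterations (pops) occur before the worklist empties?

Trace (8 dequeues):
  [1] u=0 | in 111111 | out 111111 | prev 000000 | push {}
  [2] u=1 | in 111111 | out 111111 | prev 000000 | push {0}
  [3] u=2 | in 111111 | out 111111 | prev 011101 | push {1}
  [4] u=3 | in 111111 | out 111111 | prev 100010 | push {}
  [5] u=4 | in 111111 | out 101111 | prev 000000 | push {2}
  [6] u=0 | in 111111 | out 111111 | ==
  [7] u=1 | in 111111 | out 111111 | ==
  [8] u=2 | in 111111 | out 111111 | ==

Converged values:
  [0] 111111
  [1] 111111
  [2] 111111
  [3] 111111
  [4] 101111

8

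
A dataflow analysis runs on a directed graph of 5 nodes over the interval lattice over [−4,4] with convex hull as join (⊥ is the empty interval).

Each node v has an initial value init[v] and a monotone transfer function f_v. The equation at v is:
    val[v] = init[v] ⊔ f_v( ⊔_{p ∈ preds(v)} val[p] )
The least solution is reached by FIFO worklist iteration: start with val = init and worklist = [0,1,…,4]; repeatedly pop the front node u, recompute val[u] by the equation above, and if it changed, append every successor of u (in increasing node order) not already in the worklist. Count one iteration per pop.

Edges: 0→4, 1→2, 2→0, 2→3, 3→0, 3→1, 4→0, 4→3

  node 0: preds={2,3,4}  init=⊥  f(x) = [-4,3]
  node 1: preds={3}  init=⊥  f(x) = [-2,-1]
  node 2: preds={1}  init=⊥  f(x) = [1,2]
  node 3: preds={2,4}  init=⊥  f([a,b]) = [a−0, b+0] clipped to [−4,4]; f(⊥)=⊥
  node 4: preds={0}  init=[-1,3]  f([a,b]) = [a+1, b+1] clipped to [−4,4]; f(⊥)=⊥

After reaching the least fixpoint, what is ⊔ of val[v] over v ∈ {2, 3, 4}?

[-3,4]

Iteration log — 10 steps:
  step 1. node 0  ⊔preds=[-1,3]  new=[-4,3]  old=⊥  +wl: 
  step 2. node 1  ⊔preds=⊥  new=[-2,-1]  old=⊥  +wl: 
  step 3. node 2  ⊔preds=[-2,-1]  new=[1,2]  old=⊥  +wl: 0
  step 4. node 3  ⊔preds=[-1,3]  new=[-1,3]  old=⊥  +wl: 1
  step 5. node 4  ⊔preds=[-4,3]  new=[-3,4]  old=[-1,3]  +wl: 3
  step 6. node 0  ⊔preds=[-3,4]  new=[-4,3]  stable
  step 7. node 1  ⊔preds=[-1,3]  new=[-2,-1]  stable
  step 8. node 3  ⊔preds=[-3,4]  new=[-3,4]  old=[-1,3]  +wl: 0,1
  step 9. node 0  ⊔preds=[-3,4]  new=[-4,3]  stable
  step 10. node 1  ⊔preds=[-3,4]  new=[-2,-1]  stable

Least fixpoint reached:
  node 0: [-4,3]
  node 1: [-2,-1]
  node 2: [1,2]
  node 3: [-3,4]
  node 4: [-3,4]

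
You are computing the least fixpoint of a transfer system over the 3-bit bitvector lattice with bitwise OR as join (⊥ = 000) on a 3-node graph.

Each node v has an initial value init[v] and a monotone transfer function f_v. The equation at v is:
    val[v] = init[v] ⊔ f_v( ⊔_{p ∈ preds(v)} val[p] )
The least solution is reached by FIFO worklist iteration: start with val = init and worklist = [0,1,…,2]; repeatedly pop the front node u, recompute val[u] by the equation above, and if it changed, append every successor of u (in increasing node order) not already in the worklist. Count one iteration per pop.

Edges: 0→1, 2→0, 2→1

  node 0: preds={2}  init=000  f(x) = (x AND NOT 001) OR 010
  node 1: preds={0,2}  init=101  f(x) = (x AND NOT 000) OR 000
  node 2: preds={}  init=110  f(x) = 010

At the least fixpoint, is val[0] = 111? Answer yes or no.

Worklist (3 pops):
  #1 pop 0: in=110 → 110 (was 000); enqueue []
  #2 pop 1: in=110 → 111 (was 101); enqueue []
  #3 pop 2: in=000 → 110 (no change)

Fixpoint:
  val[0] = 110
  val[1] = 111
  val[2] = 110

no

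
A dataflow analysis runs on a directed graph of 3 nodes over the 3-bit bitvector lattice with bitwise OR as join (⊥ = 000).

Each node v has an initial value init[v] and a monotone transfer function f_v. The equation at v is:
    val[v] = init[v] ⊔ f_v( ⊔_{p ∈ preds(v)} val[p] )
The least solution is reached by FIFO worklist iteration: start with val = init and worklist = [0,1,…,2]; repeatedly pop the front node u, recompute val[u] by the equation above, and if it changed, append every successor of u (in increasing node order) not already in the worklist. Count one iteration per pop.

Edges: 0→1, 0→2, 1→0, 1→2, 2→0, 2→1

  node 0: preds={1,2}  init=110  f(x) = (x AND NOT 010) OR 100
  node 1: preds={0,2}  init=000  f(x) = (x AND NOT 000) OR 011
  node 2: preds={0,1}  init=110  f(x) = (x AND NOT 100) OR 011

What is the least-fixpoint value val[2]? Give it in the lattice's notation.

Iteration log — 6 steps:
  step 1. node 0  ⊔preds=110  new=110  stable
  step 2. node 1  ⊔preds=110  new=111  old=000  +wl: 0
  step 3. node 2  ⊔preds=111  new=111  old=110  +wl: 1
  step 4. node 0  ⊔preds=111  new=111  old=110  +wl: 2
  step 5. node 1  ⊔preds=111  new=111  stable
  step 6. node 2  ⊔preds=111  new=111  stable

Least fixpoint reached:
  node 0: 111
  node 1: 111
  node 2: 111

111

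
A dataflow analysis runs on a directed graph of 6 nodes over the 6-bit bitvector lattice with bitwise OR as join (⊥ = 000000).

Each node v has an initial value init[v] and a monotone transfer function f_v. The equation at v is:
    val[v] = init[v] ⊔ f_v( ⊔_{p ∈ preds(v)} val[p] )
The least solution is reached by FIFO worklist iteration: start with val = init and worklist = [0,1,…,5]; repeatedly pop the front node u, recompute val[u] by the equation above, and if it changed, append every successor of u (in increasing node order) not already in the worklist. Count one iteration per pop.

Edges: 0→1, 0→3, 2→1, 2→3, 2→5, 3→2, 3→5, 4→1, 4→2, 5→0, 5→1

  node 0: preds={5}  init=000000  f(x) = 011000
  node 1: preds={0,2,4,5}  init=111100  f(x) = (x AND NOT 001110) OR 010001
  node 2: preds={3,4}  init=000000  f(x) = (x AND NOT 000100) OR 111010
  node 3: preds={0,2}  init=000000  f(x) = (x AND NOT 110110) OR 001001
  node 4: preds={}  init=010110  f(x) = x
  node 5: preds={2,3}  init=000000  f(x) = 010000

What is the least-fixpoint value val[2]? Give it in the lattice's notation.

Worklist (12 pops):
  #1 pop 0: in=000000 → 011000 (was 000000); enqueue []
  #2 pop 1: in=011110 → 111101 (was 111100); enqueue []
  #3 pop 2: in=010110 → 111010 (was 000000); enqueue [1]
  #4 pop 3: in=111010 → 001001 (was 000000); enqueue [2]
  #5 pop 4: in=000000 → 010110 (no change)
  #6 pop 5: in=111011 → 010000 (was 000000); enqueue [0]
  #7 pop 1: in=111110 → 111101 (no change)
  #8 pop 2: in=011111 → 111011 (was 111010); enqueue [1,3,5]
  #9 pop 0: in=010000 → 011000 (no change)
  #10 pop 1: in=111111 → 111101 (no change)
  #11 pop 3: in=111011 → 001001 (no change)
  #12 pop 5: in=111011 → 010000 (no change)

Fixpoint:
  val[0] = 011000
  val[1] = 111101
  val[2] = 111011
  val[3] = 001001
  val[4] = 010110
  val[5] = 010000

111011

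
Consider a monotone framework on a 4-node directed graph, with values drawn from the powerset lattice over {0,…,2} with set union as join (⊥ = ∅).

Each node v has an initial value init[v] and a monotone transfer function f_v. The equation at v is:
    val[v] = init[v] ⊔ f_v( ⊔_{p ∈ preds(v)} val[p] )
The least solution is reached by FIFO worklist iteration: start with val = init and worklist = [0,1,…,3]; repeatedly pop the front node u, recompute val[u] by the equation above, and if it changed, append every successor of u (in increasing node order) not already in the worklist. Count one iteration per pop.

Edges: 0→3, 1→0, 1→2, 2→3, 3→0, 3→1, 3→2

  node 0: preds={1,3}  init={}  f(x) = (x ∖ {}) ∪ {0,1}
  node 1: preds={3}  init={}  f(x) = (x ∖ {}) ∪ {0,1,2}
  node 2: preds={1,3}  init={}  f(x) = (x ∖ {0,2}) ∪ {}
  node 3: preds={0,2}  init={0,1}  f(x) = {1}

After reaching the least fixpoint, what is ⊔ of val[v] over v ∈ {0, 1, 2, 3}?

Iteration log — 6 steps:
  step 1. node 0  ⊔preds={0,1}  new={0,1}  old={}  +wl: 
  step 2. node 1  ⊔preds={0,1}  new={0,1,2}  old={}  +wl: 0
  step 3. node 2  ⊔preds={0,1,2}  new={1}  old={}  +wl: 
  step 4. node 3  ⊔preds={0,1}  new={0,1}  stable
  step 5. node 0  ⊔preds={0,1,2}  new={0,1,2}  old={0,1}  +wl: 3
  step 6. node 3  ⊔preds={0,1,2}  new={0,1}  stable

Least fixpoint reached:
  node 0: {0,1,2}
  node 1: {0,1,2}
  node 2: {1}
  node 3: {0,1}

{0,1,2}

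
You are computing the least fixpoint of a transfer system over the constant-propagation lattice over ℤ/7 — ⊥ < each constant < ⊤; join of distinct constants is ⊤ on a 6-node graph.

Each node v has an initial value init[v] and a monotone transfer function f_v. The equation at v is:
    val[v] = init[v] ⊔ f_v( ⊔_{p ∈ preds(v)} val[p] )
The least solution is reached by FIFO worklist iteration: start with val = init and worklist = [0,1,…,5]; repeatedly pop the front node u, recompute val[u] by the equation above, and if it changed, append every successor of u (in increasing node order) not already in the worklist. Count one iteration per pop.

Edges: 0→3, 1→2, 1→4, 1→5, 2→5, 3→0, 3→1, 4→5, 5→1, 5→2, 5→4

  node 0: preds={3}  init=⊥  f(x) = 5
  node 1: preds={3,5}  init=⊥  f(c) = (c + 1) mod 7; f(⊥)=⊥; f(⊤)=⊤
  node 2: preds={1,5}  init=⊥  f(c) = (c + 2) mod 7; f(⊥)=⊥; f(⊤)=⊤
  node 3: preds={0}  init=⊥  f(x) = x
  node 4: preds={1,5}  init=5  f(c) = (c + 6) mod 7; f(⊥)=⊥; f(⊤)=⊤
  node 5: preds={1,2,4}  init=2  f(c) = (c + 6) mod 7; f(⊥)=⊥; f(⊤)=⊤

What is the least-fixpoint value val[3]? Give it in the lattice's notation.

Trace (11 dequeues):
  [1] u=0 | in ⊥ | out 5 | prev ⊥ | push {}
  [2] u=1 | in 2 | out 3 | prev ⊥ | push {}
  [3] u=2 | in ⊤ | out ⊤ | prev ⊥ | push {}
  [4] u=3 | in 5 | out 5 | prev ⊥ | push {0,1}
  [5] u=4 | in ⊤ | out ⊤ | prev 5 | push {}
  [6] u=5 | in ⊤ | out ⊤ | prev 2 | push {2,4}
  [7] u=0 | in 5 | out 5 | ==
  [8] u=1 | in ⊤ | out ⊤ | prev 3 | push {5}
  [9] u=2 | in ⊤ | out ⊤ | ==
  [10] u=4 | in ⊤ | out ⊤ | ==
  [11] u=5 | in ⊤ | out ⊤ | ==

Converged values:
  [0] 5
  [1] ⊤
  [2] ⊤
  [3] 5
  [4] ⊤
  [5] ⊤

5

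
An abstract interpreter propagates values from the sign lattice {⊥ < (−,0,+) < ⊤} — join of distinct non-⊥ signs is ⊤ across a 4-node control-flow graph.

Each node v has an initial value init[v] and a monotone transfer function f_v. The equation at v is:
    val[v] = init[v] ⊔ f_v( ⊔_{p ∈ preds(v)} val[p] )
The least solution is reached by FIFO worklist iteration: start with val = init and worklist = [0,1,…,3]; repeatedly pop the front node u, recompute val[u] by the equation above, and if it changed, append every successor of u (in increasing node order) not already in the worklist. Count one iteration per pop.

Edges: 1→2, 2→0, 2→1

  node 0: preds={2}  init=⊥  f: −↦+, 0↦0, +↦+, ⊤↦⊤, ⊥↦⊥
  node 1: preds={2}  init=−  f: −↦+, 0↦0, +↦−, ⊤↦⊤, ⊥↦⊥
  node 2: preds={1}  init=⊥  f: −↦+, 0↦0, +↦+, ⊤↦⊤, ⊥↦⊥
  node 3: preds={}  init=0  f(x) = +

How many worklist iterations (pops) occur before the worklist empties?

Iteration log — 6 steps:
  step 1. node 0  ⊔preds=⊥  new=⊥  stable
  step 2. node 1  ⊔preds=⊥  new=−  stable
  step 3. node 2  ⊔preds=−  new=+  old=⊥  +wl: 0,1
  step 4. node 3  ⊔preds=⊥  new=⊤  old=0  +wl: 
  step 5. node 0  ⊔preds=+  new=+  old=⊥  +wl: 
  step 6. node 1  ⊔preds=+  new=−  stable

Least fixpoint reached:
  node 0: +
  node 1: −
  node 2: +
  node 3: ⊤

6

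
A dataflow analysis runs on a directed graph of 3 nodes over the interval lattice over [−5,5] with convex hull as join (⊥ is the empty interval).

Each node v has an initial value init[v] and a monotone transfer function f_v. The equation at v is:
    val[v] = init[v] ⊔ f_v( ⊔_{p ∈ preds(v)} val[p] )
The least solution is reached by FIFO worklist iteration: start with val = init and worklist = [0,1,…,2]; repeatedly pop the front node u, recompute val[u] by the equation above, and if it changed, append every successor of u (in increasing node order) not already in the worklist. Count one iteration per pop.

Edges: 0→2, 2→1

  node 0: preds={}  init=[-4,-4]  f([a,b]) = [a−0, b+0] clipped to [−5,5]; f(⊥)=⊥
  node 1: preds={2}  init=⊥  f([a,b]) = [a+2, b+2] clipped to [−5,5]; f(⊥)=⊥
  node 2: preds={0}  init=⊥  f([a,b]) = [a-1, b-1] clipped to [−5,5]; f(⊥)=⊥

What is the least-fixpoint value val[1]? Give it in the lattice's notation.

Worklist (4 pops):
  #1 pop 0: in=⊥ → [-4,-4] (no change)
  #2 pop 1: in=⊥ → ⊥ (no change)
  #3 pop 2: in=[-4,-4] → [-5,-5] (was ⊥); enqueue [1]
  #4 pop 1: in=[-5,-5] → [-3,-3] (was ⊥); enqueue []

Fixpoint:
  val[0] = [-4,-4]
  val[1] = [-3,-3]
  val[2] = [-5,-5]

[-3,-3]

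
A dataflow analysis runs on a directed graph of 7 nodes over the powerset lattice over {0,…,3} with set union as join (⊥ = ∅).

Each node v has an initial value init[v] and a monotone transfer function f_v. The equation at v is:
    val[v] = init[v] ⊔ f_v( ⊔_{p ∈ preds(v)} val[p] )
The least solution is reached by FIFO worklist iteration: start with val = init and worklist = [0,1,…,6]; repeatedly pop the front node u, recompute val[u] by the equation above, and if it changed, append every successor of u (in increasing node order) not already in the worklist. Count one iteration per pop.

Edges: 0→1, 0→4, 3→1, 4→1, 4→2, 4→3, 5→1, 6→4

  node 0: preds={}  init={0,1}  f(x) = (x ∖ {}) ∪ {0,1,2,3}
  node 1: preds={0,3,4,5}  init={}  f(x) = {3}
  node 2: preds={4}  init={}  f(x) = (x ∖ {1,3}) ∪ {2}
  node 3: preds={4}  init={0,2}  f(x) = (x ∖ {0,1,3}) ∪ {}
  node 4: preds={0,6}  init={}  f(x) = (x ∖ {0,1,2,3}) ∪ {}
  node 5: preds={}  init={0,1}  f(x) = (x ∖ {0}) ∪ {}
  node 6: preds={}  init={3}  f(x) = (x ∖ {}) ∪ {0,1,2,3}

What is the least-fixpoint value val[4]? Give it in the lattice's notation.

{}

Iteration log — 8 steps:
  step 1. node 0  ⊔preds={}  new={0,1,2,3}  old={0,1}  +wl: 
  step 2. node 1  ⊔preds={0,1,2,3}  new={3}  old={}  +wl: 
  step 3. node 2  ⊔preds={}  new={2}  old={}  +wl: 
  step 4. node 3  ⊔preds={}  new={0,2}  stable
  step 5. node 4  ⊔preds={0,1,2,3}  new={}  stable
  step 6. node 5  ⊔preds={}  new={0,1}  stable
  step 7. node 6  ⊔preds={}  new={0,1,2,3}  old={3}  +wl: 4
  step 8. node 4  ⊔preds={0,1,2,3}  new={}  stable

Least fixpoint reached:
  node 0: {0,1,2,3}
  node 1: {3}
  node 2: {2}
  node 3: {0,2}
  node 4: {}
  node 5: {0,1}
  node 6: {0,1,2,3}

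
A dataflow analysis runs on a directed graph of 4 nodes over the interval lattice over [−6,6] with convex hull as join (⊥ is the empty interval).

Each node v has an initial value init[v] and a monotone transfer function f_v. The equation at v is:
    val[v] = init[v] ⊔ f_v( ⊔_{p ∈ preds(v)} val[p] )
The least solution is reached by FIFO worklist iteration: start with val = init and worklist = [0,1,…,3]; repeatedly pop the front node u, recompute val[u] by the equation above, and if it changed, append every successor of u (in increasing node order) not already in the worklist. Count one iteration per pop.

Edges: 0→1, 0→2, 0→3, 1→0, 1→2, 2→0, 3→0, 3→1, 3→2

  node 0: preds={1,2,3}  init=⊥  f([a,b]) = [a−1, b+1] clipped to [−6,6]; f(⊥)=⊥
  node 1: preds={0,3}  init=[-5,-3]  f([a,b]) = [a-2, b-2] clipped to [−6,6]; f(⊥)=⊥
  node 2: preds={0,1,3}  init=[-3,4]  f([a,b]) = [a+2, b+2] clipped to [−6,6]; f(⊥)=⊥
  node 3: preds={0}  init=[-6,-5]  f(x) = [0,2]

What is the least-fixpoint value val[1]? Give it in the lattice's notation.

[-6,4]

Iteration log — 9 steps:
  step 1. node 0  ⊔preds=[-6,4]  new=[-6,5]  old=⊥  +wl: 
  step 2. node 1  ⊔preds=[-6,5]  new=[-6,3]  old=[-5,-3]  +wl: 0
  step 3. node 2  ⊔preds=[-6,5]  new=[-4,6]  old=[-3,4]  +wl: 
  step 4. node 3  ⊔preds=[-6,5]  new=[-6,2]  old=[-6,-5]  +wl: 1,2
  step 5. node 0  ⊔preds=[-6,6]  new=[-6,6]  old=[-6,5]  +wl: 3
  step 6. node 1  ⊔preds=[-6,6]  new=[-6,4]  old=[-6,3]  +wl: 0
  step 7. node 2  ⊔preds=[-6,6]  new=[-4,6]  stable
  step 8. node 3  ⊔preds=[-6,6]  new=[-6,2]  stable
  step 9. node 0  ⊔preds=[-6,6]  new=[-6,6]  stable

Least fixpoint reached:
  node 0: [-6,6]
  node 1: [-6,4]
  node 2: [-4,6]
  node 3: [-6,2]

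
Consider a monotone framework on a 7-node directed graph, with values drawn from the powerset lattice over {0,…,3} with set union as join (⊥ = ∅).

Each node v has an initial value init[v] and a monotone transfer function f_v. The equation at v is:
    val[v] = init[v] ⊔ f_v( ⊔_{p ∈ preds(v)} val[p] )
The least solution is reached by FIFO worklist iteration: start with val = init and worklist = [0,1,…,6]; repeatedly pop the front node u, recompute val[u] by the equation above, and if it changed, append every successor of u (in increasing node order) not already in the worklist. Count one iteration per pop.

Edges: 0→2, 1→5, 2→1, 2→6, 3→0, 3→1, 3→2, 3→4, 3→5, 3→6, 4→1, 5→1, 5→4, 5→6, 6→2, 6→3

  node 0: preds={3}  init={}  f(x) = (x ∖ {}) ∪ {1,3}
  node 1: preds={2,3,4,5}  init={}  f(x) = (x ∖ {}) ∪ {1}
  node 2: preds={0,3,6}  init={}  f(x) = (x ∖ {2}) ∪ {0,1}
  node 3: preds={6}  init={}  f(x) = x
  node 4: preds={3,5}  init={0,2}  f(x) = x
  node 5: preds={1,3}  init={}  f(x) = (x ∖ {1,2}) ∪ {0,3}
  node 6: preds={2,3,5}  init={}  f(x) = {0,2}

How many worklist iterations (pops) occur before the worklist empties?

Iteration log — 17 steps:
  step 1. node 0  ⊔preds={}  new={1,3}  old={}  +wl: 
  step 2. node 1  ⊔preds={0,2}  new={0,1,2}  old={}  +wl: 
  step 3. node 2  ⊔preds={1,3}  new={0,1,3}  old={}  +wl: 1
  step 4. node 3  ⊔preds={}  new={}  stable
  step 5. node 4  ⊔preds={}  new={0,2}  stable
  step 6. node 5  ⊔preds={0,1,2}  new={0,3}  old={}  +wl: 4
  step 7. node 6  ⊔preds={0,1,3}  new={0,2}  old={}  +wl: 2,3
  step 8. node 1  ⊔preds={0,1,2,3}  new={0,1,2,3}  old={0,1,2}  +wl: 5
  step 9. node 4  ⊔preds={0,3}  new={0,2,3}  old={0,2}  +wl: 1
  step 10. node 2  ⊔preds={0,1,2,3}  new={0,1,3}  stable
  step 11. node 3  ⊔preds={0,2}  new={0,2}  old={}  +wl: 0,2,4,6
  step 12. node 5  ⊔preds={0,1,2,3}  new={0,3}  stable
  step 13. node 1  ⊔preds={0,1,2,3}  new={0,1,2,3}  stable
  step 14. node 0  ⊔preds={0,2}  new={0,1,2,3}  old={1,3}  +wl: 
  step 15. node 2  ⊔preds={0,1,2,3}  new={0,1,3}  stable
  step 16. node 4  ⊔preds={0,2,3}  new={0,2,3}  stable
  step 17. node 6  ⊔preds={0,1,2,3}  new={0,2}  stable

Least fixpoint reached:
  node 0: {0,1,2,3}
  node 1: {0,1,2,3}
  node 2: {0,1,3}
  node 3: {0,2}
  node 4: {0,2,3}
  node 5: {0,3}
  node 6: {0,2}

17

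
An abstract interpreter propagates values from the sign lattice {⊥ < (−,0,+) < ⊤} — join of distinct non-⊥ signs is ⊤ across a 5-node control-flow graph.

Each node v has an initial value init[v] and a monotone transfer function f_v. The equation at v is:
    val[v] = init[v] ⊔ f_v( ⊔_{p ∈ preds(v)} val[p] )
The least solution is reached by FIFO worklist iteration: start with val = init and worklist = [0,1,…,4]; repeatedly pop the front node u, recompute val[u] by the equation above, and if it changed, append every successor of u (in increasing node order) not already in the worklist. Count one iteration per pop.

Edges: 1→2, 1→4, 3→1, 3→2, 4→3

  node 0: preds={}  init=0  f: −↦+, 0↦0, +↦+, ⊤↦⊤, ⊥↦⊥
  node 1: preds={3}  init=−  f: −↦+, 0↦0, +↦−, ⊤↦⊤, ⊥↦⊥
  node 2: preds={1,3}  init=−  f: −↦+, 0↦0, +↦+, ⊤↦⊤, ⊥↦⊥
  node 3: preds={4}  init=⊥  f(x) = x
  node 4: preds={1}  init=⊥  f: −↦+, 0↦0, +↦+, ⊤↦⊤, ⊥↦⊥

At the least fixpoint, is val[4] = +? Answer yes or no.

Trace (8 dequeues):
  [1] u=0 | in ⊥ | out 0 | ==
  [2] u=1 | in ⊥ | out − | ==
  [3] u=2 | in − | out ⊤ | prev − | push {}
  [4] u=3 | in ⊥ | out ⊥ | ==
  [5] u=4 | in − | out + | prev ⊥ | push {3}
  [6] u=3 | in + | out + | prev ⊥ | push {1,2}
  [7] u=1 | in + | out − | ==
  [8] u=2 | in ⊤ | out ⊤ | ==

Converged values:
  [0] 0
  [1] −
  [2] ⊤
  [3] +
  [4] +

yes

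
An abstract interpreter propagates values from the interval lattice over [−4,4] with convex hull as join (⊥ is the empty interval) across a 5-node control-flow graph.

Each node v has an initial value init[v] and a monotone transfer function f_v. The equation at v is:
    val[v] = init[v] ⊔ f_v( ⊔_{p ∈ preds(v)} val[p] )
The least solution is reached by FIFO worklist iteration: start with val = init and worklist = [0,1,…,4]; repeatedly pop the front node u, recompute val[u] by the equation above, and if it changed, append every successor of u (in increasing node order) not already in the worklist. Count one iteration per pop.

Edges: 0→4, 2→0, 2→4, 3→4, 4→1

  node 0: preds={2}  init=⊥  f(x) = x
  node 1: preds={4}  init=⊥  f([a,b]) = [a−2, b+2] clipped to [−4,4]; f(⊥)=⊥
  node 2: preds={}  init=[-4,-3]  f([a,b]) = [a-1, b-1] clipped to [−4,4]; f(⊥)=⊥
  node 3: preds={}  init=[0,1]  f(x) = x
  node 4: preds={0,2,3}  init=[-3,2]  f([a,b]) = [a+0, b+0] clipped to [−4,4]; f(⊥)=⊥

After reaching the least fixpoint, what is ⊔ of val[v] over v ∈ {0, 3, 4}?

Iteration log — 6 steps:
  step 1. node 0  ⊔preds=[-4,-3]  new=[-4,-3]  old=⊥  +wl: 
  step 2. node 1  ⊔preds=[-3,2]  new=[-4,4]  old=⊥  +wl: 
  step 3. node 2  ⊔preds=⊥  new=[-4,-3]  stable
  step 4. node 3  ⊔preds=⊥  new=[0,1]  stable
  step 5. node 4  ⊔preds=[-4,1]  new=[-4,2]  old=[-3,2]  +wl: 1
  step 6. node 1  ⊔preds=[-4,2]  new=[-4,4]  stable

Least fixpoint reached:
  node 0: [-4,-3]
  node 1: [-4,4]
  node 2: [-4,-3]
  node 3: [0,1]
  node 4: [-4,2]

[-4,2]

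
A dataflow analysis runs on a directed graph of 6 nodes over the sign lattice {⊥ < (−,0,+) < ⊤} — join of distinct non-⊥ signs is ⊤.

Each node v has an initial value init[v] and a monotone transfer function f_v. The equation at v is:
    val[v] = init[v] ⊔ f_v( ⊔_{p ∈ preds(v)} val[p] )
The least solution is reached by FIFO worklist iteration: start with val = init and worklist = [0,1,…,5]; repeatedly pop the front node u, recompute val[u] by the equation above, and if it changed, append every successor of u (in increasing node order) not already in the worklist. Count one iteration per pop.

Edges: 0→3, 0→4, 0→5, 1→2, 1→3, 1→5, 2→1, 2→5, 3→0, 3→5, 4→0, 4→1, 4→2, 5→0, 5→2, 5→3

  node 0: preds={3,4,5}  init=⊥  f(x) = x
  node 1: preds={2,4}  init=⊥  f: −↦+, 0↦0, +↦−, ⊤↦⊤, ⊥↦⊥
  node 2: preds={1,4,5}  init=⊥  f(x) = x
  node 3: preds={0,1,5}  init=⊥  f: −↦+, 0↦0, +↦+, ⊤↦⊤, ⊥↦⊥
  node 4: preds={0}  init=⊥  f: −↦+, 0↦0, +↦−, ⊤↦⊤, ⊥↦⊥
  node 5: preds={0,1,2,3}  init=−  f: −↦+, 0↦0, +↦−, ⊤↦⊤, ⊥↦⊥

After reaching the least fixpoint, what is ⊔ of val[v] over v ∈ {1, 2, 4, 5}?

Worklist (15 pops):
  #1 pop 0: in=− → − (was ⊥); enqueue []
  #2 pop 1: in=⊥ → ⊥ (no change)
  #3 pop 2: in=− → − (was ⊥); enqueue [1]
  #4 pop 3: in=− → + (was ⊥); enqueue [0]
  #5 pop 4: in=− → + (was ⊥); enqueue [2]
  #6 pop 5: in=⊤ → ⊤ (was −); enqueue [3]
  #7 pop 1: in=⊤ → ⊤ (was ⊥); enqueue [5]
  #8 pop 0: in=⊤ → ⊤ (was −); enqueue [4]
  #9 pop 2: in=⊤ → ⊤ (was −); enqueue [1]
  #10 pop 3: in=⊤ → ⊤ (was +); enqueue [0]
  #11 pop 5: in=⊤ → ⊤ (no change)
  #12 pop 4: in=⊤ → ⊤ (was +); enqueue [2]
  #13 pop 1: in=⊤ → ⊤ (no change)
  #14 pop 0: in=⊤ → ⊤ (no change)
  #15 pop 2: in=⊤ → ⊤ (no change)

Fixpoint:
  val[0] = ⊤
  val[1] = ⊤
  val[2] = ⊤
  val[3] = ⊤
  val[4] = ⊤
  val[5] = ⊤

⊤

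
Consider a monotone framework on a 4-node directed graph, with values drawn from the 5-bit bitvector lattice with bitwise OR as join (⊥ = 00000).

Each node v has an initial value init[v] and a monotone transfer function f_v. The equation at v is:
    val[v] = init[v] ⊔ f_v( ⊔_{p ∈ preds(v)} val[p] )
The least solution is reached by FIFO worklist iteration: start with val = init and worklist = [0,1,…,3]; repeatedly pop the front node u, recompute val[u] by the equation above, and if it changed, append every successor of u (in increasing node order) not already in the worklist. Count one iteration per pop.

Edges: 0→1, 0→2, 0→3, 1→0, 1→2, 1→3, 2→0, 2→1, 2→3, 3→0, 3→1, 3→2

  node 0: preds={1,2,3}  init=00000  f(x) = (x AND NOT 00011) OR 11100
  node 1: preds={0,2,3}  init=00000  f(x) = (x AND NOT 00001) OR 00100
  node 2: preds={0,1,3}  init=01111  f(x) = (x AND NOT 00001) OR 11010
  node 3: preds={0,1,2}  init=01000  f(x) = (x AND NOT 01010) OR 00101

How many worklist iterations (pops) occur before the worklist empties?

Iteration log — 7 steps:
  step 1. node 0  ⊔preds=01111  new=11100  old=00000  +wl: 
  step 2. node 1  ⊔preds=11111  new=11110  old=00000  +wl: 0
  step 3. node 2  ⊔preds=11110  new=11111  old=01111  +wl: 1
  step 4. node 3  ⊔preds=11111  new=11101  old=01000  +wl: 2
  step 5. node 0  ⊔preds=11111  new=11100  stable
  step 6. node 1  ⊔preds=11111  new=11110  stable
  step 7. node 2  ⊔preds=11111  new=11111  stable

Least fixpoint reached:
  node 0: 11100
  node 1: 11110
  node 2: 11111
  node 3: 11101

7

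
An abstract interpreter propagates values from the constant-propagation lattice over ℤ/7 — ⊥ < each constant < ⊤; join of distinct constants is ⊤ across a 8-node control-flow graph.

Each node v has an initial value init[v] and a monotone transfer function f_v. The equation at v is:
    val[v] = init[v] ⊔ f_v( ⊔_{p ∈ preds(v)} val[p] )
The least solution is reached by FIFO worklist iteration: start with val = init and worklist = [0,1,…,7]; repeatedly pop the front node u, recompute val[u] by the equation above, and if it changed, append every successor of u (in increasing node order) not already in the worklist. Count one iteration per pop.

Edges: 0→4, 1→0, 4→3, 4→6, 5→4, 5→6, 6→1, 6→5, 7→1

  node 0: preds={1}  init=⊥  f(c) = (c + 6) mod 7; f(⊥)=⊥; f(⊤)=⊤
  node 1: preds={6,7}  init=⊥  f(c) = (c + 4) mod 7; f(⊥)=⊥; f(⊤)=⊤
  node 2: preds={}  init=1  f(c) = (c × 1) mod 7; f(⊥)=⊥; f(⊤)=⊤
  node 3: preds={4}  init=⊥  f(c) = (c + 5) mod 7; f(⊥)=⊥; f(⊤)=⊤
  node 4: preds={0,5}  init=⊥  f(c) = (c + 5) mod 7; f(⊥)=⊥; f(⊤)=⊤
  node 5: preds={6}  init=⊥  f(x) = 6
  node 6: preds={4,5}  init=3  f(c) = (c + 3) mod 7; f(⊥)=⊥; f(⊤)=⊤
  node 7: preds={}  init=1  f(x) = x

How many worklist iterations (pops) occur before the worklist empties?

14

Worklist (14 pops):
  #1 pop 0: in=⊥ → ⊥ (no change)
  #2 pop 1: in=⊤ → ⊤ (was ⊥); enqueue [0]
  #3 pop 2: in=⊥ → 1 (no change)
  #4 pop 3: in=⊥ → ⊥ (no change)
  #5 pop 4: in=⊥ → ⊥ (no change)
  #6 pop 5: in=3 → 6 (was ⊥); enqueue [4]
  #7 pop 6: in=6 → ⊤ (was 3); enqueue [1,5]
  #8 pop 7: in=⊥ → 1 (no change)
  #9 pop 0: in=⊤ → ⊤ (was ⊥); enqueue []
  #10 pop 4: in=⊤ → ⊤ (was ⊥); enqueue [3,6]
  #11 pop 1: in=⊤ → ⊤ (no change)
  #12 pop 5: in=⊤ → 6 (no change)
  #13 pop 3: in=⊤ → ⊤ (was ⊥); enqueue []
  #14 pop 6: in=⊤ → ⊤ (no change)

Fixpoint:
  val[0] = ⊤
  val[1] = ⊤
  val[2] = 1
  val[3] = ⊤
  val[4] = ⊤
  val[5] = 6
  val[6] = ⊤
  val[7] = 1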